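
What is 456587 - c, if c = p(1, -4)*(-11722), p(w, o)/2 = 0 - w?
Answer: 433143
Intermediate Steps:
p(w, o) = -2*w (p(w, o) = 2*(0 - w) = 2*(-w) = -2*w)
c = 23444 (c = -2*1*(-11722) = -2*(-11722) = 23444)
456587 - c = 456587 - 1*23444 = 456587 - 23444 = 433143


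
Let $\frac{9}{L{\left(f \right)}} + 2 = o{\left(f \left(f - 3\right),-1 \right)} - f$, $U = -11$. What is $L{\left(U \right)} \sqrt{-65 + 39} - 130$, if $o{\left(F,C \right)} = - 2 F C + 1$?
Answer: $-130 + \frac{3 i \sqrt{26}}{106} \approx -130.0 + 0.14431 i$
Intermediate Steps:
$o{\left(F,C \right)} = 1 - 2 C F$ ($o{\left(F,C \right)} = - 2 C F + 1 = 1 - 2 C F$)
$L{\left(f \right)} = \frac{9}{-1 - f + 2 f \left(-3 + f\right)}$ ($L{\left(f \right)} = \frac{9}{-2 - \left(-1 + f - 2 f \left(f - 3\right)\right)} = \frac{9}{-2 - \left(-1 + f - 2 f \left(-3 + f\right)\right)} = \frac{9}{-2 + \left(1 - f + 2 f \left(-3 + f\right)\right)} = \frac{9}{-1 - f + 2 f \left(-3 + f\right)}$)
$L{\left(U \right)} \sqrt{-65 + 39} - 130 = \frac{9}{-1 - -77 + 2 \left(-11\right)^{2}} \sqrt{-65 + 39} - 130 = \frac{9}{-1 + 77 + 2 \cdot 121} \sqrt{-26} - 130 = \frac{9}{-1 + 77 + 242} i \sqrt{26} - 130 = \frac{9}{318} i \sqrt{26} - 130 = 9 \cdot \frac{1}{318} i \sqrt{26} - 130 = \frac{3 i \sqrt{26}}{106} - 130 = -130 + \frac{3 i \sqrt{26}}{106}$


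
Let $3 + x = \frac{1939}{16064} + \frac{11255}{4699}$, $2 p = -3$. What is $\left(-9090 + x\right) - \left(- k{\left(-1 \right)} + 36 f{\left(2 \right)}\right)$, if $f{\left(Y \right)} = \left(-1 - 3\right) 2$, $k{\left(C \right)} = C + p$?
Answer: $- \frac{664641900639}{75484736} \approx -8805.0$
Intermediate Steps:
$p = - \frac{3}{2}$ ($p = \frac{1}{2} \left(-3\right) = - \frac{3}{2} \approx -1.5$)
$k{\left(C \right)} = - \frac{3}{2} + C$ ($k{\left(C \right)} = C - \frac{3}{2} = - \frac{3}{2} + C$)
$f{\left(Y \right)} = -8$ ($f{\left(Y \right)} = \left(-4\right) 2 = -8$)
$x = - \frac{36542527}{75484736}$ ($x = -3 + \left(\frac{1939}{16064} + \frac{11255}{4699}\right) = -3 + \frac{189911681}{75484736} = - \frac{36542527}{75484736} \approx -0.4841$)
$\left(-9090 + x\right) - \left(- k{\left(-1 \right)} + 36 f{\left(2 \right)}\right) = \left(-9090 - \frac{36542527}{75484736}\right) - - \frac{571}{2} = - \frac{686192792767}{75484736} + \left(288 - \frac{5}{2}\right) = - \frac{686192792767}{75484736} + \frac{571}{2} = - \frac{664641900639}{75484736}$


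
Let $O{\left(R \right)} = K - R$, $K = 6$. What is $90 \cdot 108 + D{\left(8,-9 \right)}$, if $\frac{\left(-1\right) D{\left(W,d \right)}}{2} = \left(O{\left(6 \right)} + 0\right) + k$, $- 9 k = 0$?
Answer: $9720$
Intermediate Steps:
$k = 0$ ($k = \left(- \frac{1}{9}\right) 0 = 0$)
$O{\left(R \right)} = 6 - R$
$D{\left(W,d \right)} = 0$ ($D{\left(W,d \right)} = - 2 \left(\left(\left(6 - 6\right) + 0\right) + 0\right) = - 2 \left(\left(0 + 0\right) + 0\right) = - 2 \left(0 + 0\right) = \left(-2\right) 0 = 0$)
$90 \cdot 108 + D{\left(8,-9 \right)} = 90 \cdot 108 + 0 = 9720 + 0 = 9720$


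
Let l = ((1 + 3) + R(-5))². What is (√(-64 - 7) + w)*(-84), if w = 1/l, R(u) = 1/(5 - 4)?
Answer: -84/25 - 84*I*√71 ≈ -3.36 - 707.8*I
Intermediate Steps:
R(u) = 1 (R(u) = 1/1 = 1)
l = 25 (l = ((1 + 3) + 1)² = (4 + 1)² = 5² = 25)
w = 1/25 ≈ 0.040000
(√(-64 - 7) + w)*(-84) = (√(-64 - 7) + 1/25)*(-84) = (√(-71) + 1/25)*(-84) = (I*√71 + 1/25)*(-84) = (1/25 + I*√71)*(-84) = -84/25 - 84*I*√71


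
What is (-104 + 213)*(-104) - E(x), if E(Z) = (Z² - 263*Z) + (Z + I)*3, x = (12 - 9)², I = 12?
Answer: -9113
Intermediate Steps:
x = 9 (x = 3² = 9)
E(Z) = 36 + Z² - 260*Z (E(Z) = (Z² - 263*Z) + (Z + 12)*3 = (Z² - 263*Z) + (12 + Z)*3 = (Z² - 263*Z) + (36 + 3*Z) = 36 + Z² - 260*Z)
(-104 + 213)*(-104) - E(x) = (-104 + 213)*(-104) - (36 + 9² - 260*9) = 109*(-104) - (36 + 81 - 2340) = -11336 - 1*(-2223) = -11336 + 2223 = -9113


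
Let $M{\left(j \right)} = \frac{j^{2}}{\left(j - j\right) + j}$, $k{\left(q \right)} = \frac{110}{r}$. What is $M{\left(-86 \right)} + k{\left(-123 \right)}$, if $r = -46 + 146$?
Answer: $- \frac{849}{10} \approx -84.9$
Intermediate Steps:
$r = 100$
$k{\left(q \right)} = \frac{11}{10}$ ($k{\left(q \right)} = \frac{110}{100} = 110 \cdot \frac{1}{100} = \frac{11}{10}$)
$M{\left(j \right)} = j$ ($M{\left(j \right)} = \frac{j^{2}}{0 + j} = \frac{j^{2}}{j} = j$)
$M{\left(-86 \right)} + k{\left(-123 \right)} = -86 + \frac{11}{10} = - \frac{849}{10}$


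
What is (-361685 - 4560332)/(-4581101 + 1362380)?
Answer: 4922017/3218721 ≈ 1.5292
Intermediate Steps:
(-361685 - 4560332)/(-4581101 + 1362380) = -4922017/(-3218721) = -4922017*(-1/3218721) = 4922017/3218721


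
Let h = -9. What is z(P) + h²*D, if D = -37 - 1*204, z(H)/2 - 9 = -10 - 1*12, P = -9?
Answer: -19547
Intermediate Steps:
z(H) = -26 (z(H) = 18 + 2*(-10 - 1*12) = 18 + 2*(-10 - 12) = 18 + 2*(-22) = 18 - 44 = -26)
D = -241 (D = -37 - 204 = -241)
z(P) + h²*D = -26 + (-9)²*(-241) = -26 + 81*(-241) = -26 - 19521 = -19547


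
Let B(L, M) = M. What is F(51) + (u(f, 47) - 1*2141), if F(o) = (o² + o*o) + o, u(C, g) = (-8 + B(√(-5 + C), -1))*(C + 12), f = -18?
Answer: 3166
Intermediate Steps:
u(C, g) = -108 - 9*C (u(C, g) = (-8 - 1)*(C + 12) = -9*(12 + C) = -108 - 9*C)
F(o) = o + 2*o² (F(o) = (o² + o²) + o = 2*o² + o = o + 2*o²)
F(51) + (u(f, 47) - 1*2141) = 51*(1 + 2*51) + ((-108 - 9*(-18)) - 1*2141) = 51*(1 + 102) + ((-108 + 162) - 2141) = 51*103 + (54 - 2141) = 5253 - 2087 = 3166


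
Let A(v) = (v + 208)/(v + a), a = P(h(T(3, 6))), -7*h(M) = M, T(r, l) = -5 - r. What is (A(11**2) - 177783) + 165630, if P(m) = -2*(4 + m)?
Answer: -9416272/775 ≈ -12150.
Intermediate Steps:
h(M) = -M/7
P(m) = -8 - 2*m
a = -72/7 (a = -8 - (-2)*(-5 - 1*3)/7 = -8 - (-2)*(-5 - 3)/7 = -8 - (-2)*(-8)/7 = -8 - 2*8/7 = -8 - 16/7 = -72/7 ≈ -10.286)
A(v) = (208 + v)/(-72/7 + v) (A(v) = (v + 208)/(v - 72/7) = (208 + v)/(-72/7 + v))
(A(11**2) - 177783) + 165630 = (7*(208 + 11**2)/(-72 + 7*11**2) - 177783) + 165630 = (7*(208 + 121)/(-72 + 7*121) - 177783) + 165630 = (7*329/(-72 + 847) - 177783) + 165630 = (7*329/775 - 177783) + 165630 = (7*(1/775)*329 - 177783) + 165630 = (2303/775 - 177783) + 165630 = -137779522/775 + 165630 = -9416272/775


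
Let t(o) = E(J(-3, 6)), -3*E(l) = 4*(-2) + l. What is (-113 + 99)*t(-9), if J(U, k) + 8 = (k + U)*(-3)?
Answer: -350/3 ≈ -116.67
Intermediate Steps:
J(U, k) = -8 - 3*U - 3*k (J(U, k) = -8 + (k + U)*(-3) = -8 + (U + k)*(-3) = -8 + (-3*U - 3*k) = -8 - 3*U - 3*k)
E(l) = 8/3 - l/3 (E(l) = -(4*(-2) + l)/3 = -(-8 + l)/3 = 8/3 - l/3)
t(o) = 25/3 (t(o) = 8/3 - (-8 - 3*(-3) - 3*6)/3 = 8/3 - (-8 + 9 - 18)/3 = 8/3 - ⅓*(-17) = 8/3 + 17/3 = 25/3)
(-113 + 99)*t(-9) = (-113 + 99)*(25/3) = -14*25/3 = -350/3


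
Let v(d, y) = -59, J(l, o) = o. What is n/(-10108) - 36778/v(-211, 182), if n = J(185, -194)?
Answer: 185881735/298186 ≈ 623.38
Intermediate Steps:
n = -194
n/(-10108) - 36778/v(-211, 182) = -194/(-10108) - 36778/(-59) = -194*(-1/10108) - 36778*(-1/59) = 97/5054 + 36778/59 = 185881735/298186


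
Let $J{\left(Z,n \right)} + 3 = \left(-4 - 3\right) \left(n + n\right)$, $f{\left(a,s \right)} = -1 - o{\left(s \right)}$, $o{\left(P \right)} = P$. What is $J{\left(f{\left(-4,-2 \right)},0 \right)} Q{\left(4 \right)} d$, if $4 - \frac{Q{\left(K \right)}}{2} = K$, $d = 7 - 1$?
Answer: $0$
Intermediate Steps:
$d = 6$
$Q{\left(K \right)} = 8 - 2 K$
$f{\left(a,s \right)} = -1 - s$
$J{\left(Z,n \right)} = -3 - 14 n$ ($J{\left(Z,n \right)} = -3 + \left(-4 - 3\right) \left(n + n\right) = -3 - 7 \cdot 2 n = -3 - 14 n$)
$J{\left(f{\left(-4,-2 \right)},0 \right)} Q{\left(4 \right)} d = \left(-3 - 0\right) \left(8 - 8\right) 6 = \left(-3 + 0\right) \left(8 - 8\right) 6 = \left(-3\right) 0 \cdot 6 = 0 \cdot 6 = 0$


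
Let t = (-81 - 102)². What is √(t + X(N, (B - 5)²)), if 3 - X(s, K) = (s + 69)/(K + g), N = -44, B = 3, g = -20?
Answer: √535897/4 ≈ 183.01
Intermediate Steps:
X(s, K) = 3 - (69 + s)/(-20 + K) (X(s, K) = 3 - (s + 69)/(K - 20) = 3 - (69 + s)/(-20 + K))
t = 33489 (t = (-183)² = 33489)
√(t + X(N, (B - 5)²)) = √(33489 + (-129 - 1*(-44) + 3*(3 - 5)²)/(-20 + (3 - 5)²)) = √(33489 + (-129 + 44 + 3*(-2)²)/(-20 + (-2)²)) = √(33489 + (-129 + 44 + 3*4)/(-20 + 4)) = √(33489 + (-129 + 44 + 12)/(-16)) = √(33489 - 1/16*(-73)) = √(33489 + 73/16) = √(535897/16) = √535897/4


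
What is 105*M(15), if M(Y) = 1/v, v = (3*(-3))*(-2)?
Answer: 35/6 ≈ 5.8333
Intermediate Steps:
v = 18 (v = -9*(-2) = 18)
M(Y) = 1/18
105*M(15) = 105*(1/18) = 35/6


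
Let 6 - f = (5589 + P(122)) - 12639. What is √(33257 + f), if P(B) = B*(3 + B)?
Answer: √25063 ≈ 158.31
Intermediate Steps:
f = -8194 (f = 6 - ((5589 + 122*(3 + 122)) - 12639) = 6 - ((5589 + 122*125) - 12639) = 6 - ((5589 + 15250) - 12639) = 6 - (20839 - 12639) = 6 - 1*8200 = 6 - 8200 = -8194)
√(33257 + f) = √(33257 - 8194) = √25063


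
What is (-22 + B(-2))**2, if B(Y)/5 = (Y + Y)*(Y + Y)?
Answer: 3364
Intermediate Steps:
B(Y) = 20*Y**2 (B(Y) = 5*((Y + Y)*(Y + Y)) = 5*((2*Y)*(2*Y)) = 5*(4*Y**2) = 20*Y**2)
(-22 + B(-2))**2 = (-22 + 20*(-2)**2)**2 = (-22 + 20*4)**2 = (-22 + 80)**2 = 58**2 = 3364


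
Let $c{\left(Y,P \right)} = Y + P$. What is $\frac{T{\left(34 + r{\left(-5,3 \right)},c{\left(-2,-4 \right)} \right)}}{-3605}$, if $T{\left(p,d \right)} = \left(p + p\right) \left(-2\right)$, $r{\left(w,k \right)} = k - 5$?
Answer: $\frac{128}{3605} \approx 0.035506$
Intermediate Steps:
$r{\left(w,k \right)} = -5 + k$
$c{\left(Y,P \right)} = P + Y$
$T{\left(p,d \right)} = - 4 p$ ($T{\left(p,d \right)} = 2 p \left(-2\right) = - 4 p$)
$\frac{T{\left(34 + r{\left(-5,3 \right)},c{\left(-2,-4 \right)} \right)}}{-3605} = \frac{\left(-4\right) \left(34 + \left(-5 + 3\right)\right)}{-3605} = - 4 \left(34 - 2\right) \left(- \frac{1}{3605}\right) = \left(-4\right) 32 \left(- \frac{1}{3605}\right) = \left(-128\right) \left(- \frac{1}{3605}\right) = \frac{128}{3605}$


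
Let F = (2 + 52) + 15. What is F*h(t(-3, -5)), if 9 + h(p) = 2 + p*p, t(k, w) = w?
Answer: 1242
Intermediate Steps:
F = 69 (F = 54 + 15 = 69)
h(p) = -7 + p**2 (h(p) = -9 + (2 + p*p) = -9 + (2 + p**2) = -7 + p**2)
F*h(t(-3, -5)) = 69*(-7 + (-5)**2) = 69*(-7 + 25) = 69*18 = 1242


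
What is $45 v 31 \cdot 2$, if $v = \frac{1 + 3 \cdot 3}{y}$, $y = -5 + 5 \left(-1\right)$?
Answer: $-2790$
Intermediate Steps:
$y = -10$ ($y = -5 - 5 = -10$)
$v = -1$ ($v = \frac{1 + 3 \cdot 3}{-10} = \left(1 + 9\right) \left(- \frac{1}{10}\right) = 10 \left(- \frac{1}{10}\right) = -1$)
$45 v 31 \cdot 2 = 45 \left(-1\right) 31 \cdot 2 = \left(-45\right) 62 = -2790$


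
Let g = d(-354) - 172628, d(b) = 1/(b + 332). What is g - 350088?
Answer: -11499753/22 ≈ -5.2272e+5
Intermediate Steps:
d(b) = 1/(332 + b)
g = -3797817/22 (g = 1/(332 - 354) - 172628 = 1/(-22) - 172628 = -1/22 - 172628 = -3797817/22 ≈ -1.7263e+5)
g - 350088 = -3797817/22 - 350088 = -11499753/22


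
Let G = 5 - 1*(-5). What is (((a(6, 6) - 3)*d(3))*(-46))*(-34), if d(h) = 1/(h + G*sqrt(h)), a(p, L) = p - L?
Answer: 4692/97 - 15640*sqrt(3)/97 ≈ -230.90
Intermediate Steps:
G = 10 (G = 5 + 5 = 10)
d(h) = 1/(h + 10*sqrt(h))
(((a(6, 6) - 3)*d(3))*(-46))*(-34) = ((((6 - 1*6) - 3)/(3 + 10*sqrt(3)))*(-46))*(-34) = ((((6 - 6) - 3)/(3 + 10*sqrt(3)))*(-46))*(-34) = (((0 - 3)/(3 + 10*sqrt(3)))*(-46))*(-34) = (-3/(3 + 10*sqrt(3))*(-46))*(-34) = (138/(3 + 10*sqrt(3)))*(-34) = -4692/(3 + 10*sqrt(3))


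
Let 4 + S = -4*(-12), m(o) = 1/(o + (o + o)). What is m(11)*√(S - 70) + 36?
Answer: 36 + I*√26/33 ≈ 36.0 + 0.15452*I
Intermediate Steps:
m(o) = 1/(3*o) (m(o) = 1/(o + 2*o) = 1/(3*o))
S = 44 (S = -4 - 4*(-12) = -4 + 48 = 44)
m(11)*√(S - 70) + 36 = ((⅓)/11)*√(44 - 70) + 36 = ((⅓)*(1/11))*√(-26) + 36 = (I*√26)/33 + 36 = I*√26/33 + 36 = 36 + I*√26/33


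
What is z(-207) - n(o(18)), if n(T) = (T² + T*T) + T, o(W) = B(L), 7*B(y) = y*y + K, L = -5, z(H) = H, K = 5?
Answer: -12153/49 ≈ -248.02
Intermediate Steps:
B(y) = 5/7 + y²/7 (B(y) = (y*y + 5)/7 = (y² + 5)/7 = (5 + y²)/7 = 5/7 + y²/7)
o(W) = 30/7 (o(W) = 5/7 + (⅐)*(-5)² = 5/7 + (⅐)*25 = 5/7 + 25/7 = 30/7)
n(T) = T + 2*T² (n(T) = (T² + T²) + T = 2*T² + T = T + 2*T²)
z(-207) - n(o(18)) = -207 - 30*(1 + 2*(30/7))/7 = -207 - 30*(1 + 60/7)/7 = -207 - 30*67/(7*7) = -207 - 1*2010/49 = -207 - 2010/49 = -12153/49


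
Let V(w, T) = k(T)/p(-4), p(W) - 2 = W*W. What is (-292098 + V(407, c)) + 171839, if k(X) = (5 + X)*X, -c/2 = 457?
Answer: -74102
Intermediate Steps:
c = -914 (c = -2*457 = -914)
k(X) = X*(5 + X)
p(W) = 2 + W² (p(W) = 2 + W*W = 2 + W²)
V(w, T) = T*(5 + T)/18 (V(w, T) = (T*(5 + T))/(2 + (-4)²) = (T*(5 + T))/(2 + 16) = (T*(5 + T))/18 = (T*(5 + T))*(1/18) = T*(5 + T)/18)
(-292098 + V(407, c)) + 171839 = (-292098 + (1/18)*(-914)*(5 - 914)) + 171839 = (-292098 + (1/18)*(-914)*(-909)) + 171839 = (-292098 + 46157) + 171839 = -245941 + 171839 = -74102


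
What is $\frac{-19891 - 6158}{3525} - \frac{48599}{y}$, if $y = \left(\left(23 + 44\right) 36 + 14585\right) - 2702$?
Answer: $- \frac{36245462}{3359325} \approx -10.79$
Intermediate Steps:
$y = 14295$ ($y = \left(67 \cdot 36 + 14585\right) - 2702 = \left(2412 + 14585\right) - 2702 = 16997 - 2702 = 14295$)
$\frac{-19891 - 6158}{3525} - \frac{48599}{y} = \frac{-19891 - 6158}{3525} - \frac{48599}{14295} = \left(-19891 - 6158\right) \frac{1}{3525} - \frac{48599}{14295} = \left(-26049\right) \frac{1}{3525} - \frac{48599}{14295} = - \frac{8683}{1175} - \frac{48599}{14295} = - \frac{36245462}{3359325}$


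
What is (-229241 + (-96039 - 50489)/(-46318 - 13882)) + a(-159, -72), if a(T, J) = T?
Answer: -1726216684/7525 ≈ -2.2940e+5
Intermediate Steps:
(-229241 + (-96039 - 50489)/(-46318 - 13882)) + a(-159, -72) = (-229241 + (-96039 - 50489)/(-46318 - 13882)) - 159 = (-229241 - 146528/(-60200)) - 159 = (-229241 - 146528*(-1/60200)) - 159 = (-229241 + 18316/7525) - 159 = -1725020209/7525 - 159 = -1726216684/7525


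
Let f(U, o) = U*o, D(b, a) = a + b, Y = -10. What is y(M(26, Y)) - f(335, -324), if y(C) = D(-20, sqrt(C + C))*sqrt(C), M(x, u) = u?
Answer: 108540 - 10*sqrt(2) - 20*I*sqrt(10) ≈ 1.0853e+5 - 63.246*I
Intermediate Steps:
y(C) = sqrt(C)*(-20 + sqrt(2)*sqrt(C)) (y(C) = (sqrt(C + C) - 20)*sqrt(C) = (sqrt(2*C) - 20)*sqrt(C) = (sqrt(2)*sqrt(C) - 20)*sqrt(C) = (-20 + sqrt(2)*sqrt(C))*sqrt(C) = sqrt(C)*(-20 + sqrt(2)*sqrt(C)))
y(M(26, Y)) - f(335, -324) = (-20*I*sqrt(10) - 10*sqrt(2)) - 335*(-324) = (-20*I*sqrt(10) - 10*sqrt(2)) - 1*(-108540) = (-20*I*sqrt(10) - 10*sqrt(2)) + 108540 = (-10*sqrt(2) - 20*I*sqrt(10)) + 108540 = 108540 - 10*sqrt(2) - 20*I*sqrt(10)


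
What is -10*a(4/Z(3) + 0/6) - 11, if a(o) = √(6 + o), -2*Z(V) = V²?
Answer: -11 - 10*√46/3 ≈ -33.608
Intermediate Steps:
Z(V) = -V²/2
-10*a(4/Z(3) + 0/6) - 11 = -10*√(6 + (4/((-½*3²)) + 0/6)) - 11 = -10*√(6 + (4/((-½*9)) + 0*(⅙))) - 11 = -10*√(6 + (4/(-9/2) + 0)) - 11 = -10*√(6 + (4*(-2/9) + 0)) - 11 = -10*√(6 + (-8/9 + 0)) - 11 = -10*√(6 - 8/9) - 11 = -10*√46/3 - 11 = -11 - 10*√46/3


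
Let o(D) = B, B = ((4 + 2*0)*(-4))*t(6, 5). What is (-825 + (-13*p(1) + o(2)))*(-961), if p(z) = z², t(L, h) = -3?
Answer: 759190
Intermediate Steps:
B = 48 (B = ((4 + 2*0)*(-4))*(-3) = ((4 + 0)*(-4))*(-3) = (4*(-4))*(-3) = -16*(-3) = 48)
o(D) = 48
(-825 + (-13*p(1) + o(2)))*(-961) = (-825 + (-13*1² + 48))*(-961) = (-825 + (-13*1 + 48))*(-961) = (-825 + (-13 + 48))*(-961) = (-825 + 35)*(-961) = -790*(-961) = 759190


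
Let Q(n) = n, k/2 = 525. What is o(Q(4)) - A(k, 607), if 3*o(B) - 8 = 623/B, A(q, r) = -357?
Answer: 4939/12 ≈ 411.58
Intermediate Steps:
k = 1050 (k = 2*525 = 1050)
o(B) = 8/3 + 623/(3*B) (o(B) = 8/3 + (623/B)/3 = 8/3 + 623/(3*B))
o(Q(4)) - A(k, 607) = (⅓)*(623 + 8*4)/4 - 1*(-357) = (⅓)*(¼)*(623 + 32) + 357 = (⅓)*(¼)*655 + 357 = 655/12 + 357 = 4939/12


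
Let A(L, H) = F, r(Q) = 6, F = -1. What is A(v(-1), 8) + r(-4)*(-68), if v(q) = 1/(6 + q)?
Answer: -409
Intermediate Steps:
A(L, H) = -1
A(v(-1), 8) + r(-4)*(-68) = -1 + 6*(-68) = -1 - 408 = -409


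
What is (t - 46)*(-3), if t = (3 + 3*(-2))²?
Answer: 111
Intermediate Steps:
t = 9 (t = (3 - 6)² = (-3)² = 9)
(t - 46)*(-3) = (9 - 46)*(-3) = -37*(-3) = 111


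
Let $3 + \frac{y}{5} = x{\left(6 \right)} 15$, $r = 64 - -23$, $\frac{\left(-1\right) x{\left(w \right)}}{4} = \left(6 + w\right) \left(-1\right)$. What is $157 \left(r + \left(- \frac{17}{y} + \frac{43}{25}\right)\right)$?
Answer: $\frac{249664697}{17925} \approx 13928.0$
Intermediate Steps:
$x{\left(w \right)} = 24 + 4 w$ ($x{\left(w \right)} = - 4 \left(6 + w\right) \left(-1\right) = - 4 \left(-6 - w\right) = 24 + 4 w$)
$r = 87$ ($r = 64 + 23 = 87$)
$y = 3585$ ($y = -15 + 5 \left(24 + 4 \cdot 6\right) 15 = -15 + 5 \left(24 + 24\right) 15 = -15 + 5 \cdot 48 \cdot 15 = -15 + 5 \cdot 720 = -15 + 3600 = 3585$)
$157 \left(r + \left(- \frac{17}{y} + \frac{43}{25}\right)\right) = 157 \left(87 + \left(- \frac{17}{3585} + \frac{43}{25}\right)\right) = 157 \left(87 + \frac{30746}{17925}\right) = 157 \cdot \frac{1590221}{17925} = \frac{249664697}{17925}$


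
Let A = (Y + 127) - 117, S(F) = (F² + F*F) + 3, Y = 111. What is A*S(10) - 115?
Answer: 24448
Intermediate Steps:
S(F) = 3 + 2*F² (S(F) = (F² + F²) + 3 = 2*F² + 3 = 3 + 2*F²)
A = 121 (A = (111 + 127) - 117 = 238 - 117 = 121)
A*S(10) - 115 = 121*(3 + 2*10²) - 115 = 121*(3 + 2*100) - 115 = 121*(3 + 200) - 115 = 121*203 - 115 = 24563 - 115 = 24448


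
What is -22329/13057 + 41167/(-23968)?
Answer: -153242713/44707168 ≈ -3.4277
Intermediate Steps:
-22329/13057 + 41167/(-23968) = -22329*1/13057 + 41167*(-1/23968) = -22329/13057 - 5881/3424 = -153242713/44707168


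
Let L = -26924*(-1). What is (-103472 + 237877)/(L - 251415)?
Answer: -134405/224491 ≈ -0.59871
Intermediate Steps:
L = 26924
(-103472 + 237877)/(L - 251415) = (-103472 + 237877)/(26924 - 251415) = 134405/(-224491) = 134405*(-1/224491) = -134405/224491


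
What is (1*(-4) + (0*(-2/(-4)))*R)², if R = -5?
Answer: 16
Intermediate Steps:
(1*(-4) + (0*(-2/(-4)))*R)² = (1*(-4) + (0*(-2/(-4)))*(-5))² = (-4 + (0*(-2*(-¼)))*(-5))² = (-4 + (0*(½))*(-5))² = (-4 + 0*(-5))² = (-4 + 0)² = (-4)² = 16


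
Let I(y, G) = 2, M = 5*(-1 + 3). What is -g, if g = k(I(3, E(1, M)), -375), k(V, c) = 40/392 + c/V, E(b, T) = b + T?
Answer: 18365/98 ≈ 187.40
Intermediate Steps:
M = 10 (M = 5*2 = 10)
E(b, T) = T + b
k(V, c) = 5/49 + c/V (k(V, c) = 40*(1/392) + c/V = 5/49 + c/V)
g = -18365/98 (g = 5/49 - 375/2 = -18365/98 ≈ -187.40)
-g = -1*(-18365/98) = 18365/98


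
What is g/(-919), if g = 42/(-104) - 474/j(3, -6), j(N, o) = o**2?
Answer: 2117/143364 ≈ 0.014767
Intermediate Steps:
g = -2117/156 (g = 42/(-104) - 474/((-6)**2) = 42*(-1/104) - 474/36 = -21/52 - 474*1/36 = -21/52 - 79/6 = -2117/156 ≈ -13.571)
g/(-919) = -2117/156/(-919) = -2117/156*(-1/919) = 2117/143364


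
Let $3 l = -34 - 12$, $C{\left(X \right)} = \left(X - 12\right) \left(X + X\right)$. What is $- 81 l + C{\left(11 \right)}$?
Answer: $1220$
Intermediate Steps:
$C{\left(X \right)} = 2 X \left(-12 + X\right)$ ($C{\left(X \right)} = \left(-12 + X\right) 2 X = 2 X \left(-12 + X\right)$)
$l = - \frac{46}{3}$ ($l = \frac{-34 - 12}{3} = \frac{1}{3} \left(-46\right) = - \frac{46}{3} \approx -15.333$)
$- 81 l + C{\left(11 \right)} = \left(-81\right) \left(- \frac{46}{3}\right) + 2 \cdot 11 \left(-12 + 11\right) = 1242 + 2 \cdot 11 \left(-1\right) = 1242 - 22 = 1220$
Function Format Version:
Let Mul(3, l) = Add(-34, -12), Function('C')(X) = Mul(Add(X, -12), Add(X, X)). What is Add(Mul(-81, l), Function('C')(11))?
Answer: 1220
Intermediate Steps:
Function('C')(X) = Mul(2, X, Add(-12, X)) (Function('C')(X) = Mul(Add(-12, X), Mul(2, X)) = Mul(2, X, Add(-12, X)))
l = Rational(-46, 3) (l = Mul(Rational(1, 3), Add(-34, -12)) = Mul(Rational(1, 3), -46) = Rational(-46, 3) ≈ -15.333)
Add(Mul(-81, l), Function('C')(11)) = Add(Mul(-81, Rational(-46, 3)), Mul(2, 11, Add(-12, 11))) = Add(1242, Mul(2, 11, -1)) = Add(1242, -22) = 1220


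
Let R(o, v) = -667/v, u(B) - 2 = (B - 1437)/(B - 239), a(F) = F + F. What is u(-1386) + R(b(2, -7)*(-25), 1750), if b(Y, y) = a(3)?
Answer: 76351/22750 ≈ 3.3561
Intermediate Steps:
a(F) = 2*F
b(Y, y) = 6 (b(Y, y) = 2*3 = 6)
u(B) = 2 + (-1437 + B)/(-239 + B) (u(B) = 2 + (B - 1437)/(B - 239) = 2 + (-1437 + B)/(-239 + B))
u(-1386) + R(b(2, -7)*(-25), 1750) = (-1915 + 3*(-1386))/(-239 - 1386) - 667/1750 = (-1915 - 4158)/(-1625) - 667*1/1750 = -1/1625*(-6073) - 667/1750 = 6073/1625 - 667/1750 = 76351/22750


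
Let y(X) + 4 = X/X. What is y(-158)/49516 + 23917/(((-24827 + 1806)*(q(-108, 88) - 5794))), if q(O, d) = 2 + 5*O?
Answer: 93370907/902237052194 ≈ 0.00010349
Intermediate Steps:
y(X) = -3 (y(X) = -4 + X/X = -4 + 1 = -3)
y(-158)/49516 + 23917/(((-24827 + 1806)*(q(-108, 88) - 5794))) = -3/49516 + 23917/(((-24827 + 1806)*((2 + 5*(-108)) - 5794))) = -3*1/49516 + 23917/((-23021*((2 - 540) - 5794))) = -3/49516 + 23917/((-23021*(-538 - 5794))) = -3/49516 + 23917/((-23021*(-6332))) = -3/49516 + 23917/145768972 = 93370907/902237052194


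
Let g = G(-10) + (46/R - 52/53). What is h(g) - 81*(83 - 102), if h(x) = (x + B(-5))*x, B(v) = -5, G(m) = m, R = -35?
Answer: 6027486539/3441025 ≈ 1751.7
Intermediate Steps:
g = -22808/1855 (g = -10 + (46/(-35) - 52/53) = -10 + (46*(-1/35) - 52*1/53) = -10 + (-46/35 - 52/53) = -10 - 4258/1855 = -22808/1855 ≈ -12.295)
h(x) = x*(-5 + x) (h(x) = (x - 5)*x = (-5 + x)*x = x*(-5 + x))
h(g) - 81*(83 - 102) = -22808*(-5 - 22808/1855)/1855 - 81*(83 - 102) = -22808/1855*(-32083/1855) - 81*(-19) = 731749064/3441025 - 1*(-1539) = 731749064/3441025 + 1539 = 6027486539/3441025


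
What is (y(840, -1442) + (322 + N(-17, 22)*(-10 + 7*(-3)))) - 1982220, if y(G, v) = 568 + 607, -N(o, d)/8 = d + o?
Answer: -1979483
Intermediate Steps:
N(o, d) = -8*d - 8*o (N(o, d) = -8*(d + o) = -8*d - 8*o)
y(G, v) = 1175
(y(840, -1442) + (322 + N(-17, 22)*(-10 + 7*(-3)))) - 1982220 = (1175 + (322 + (-8*22 - 8*(-17))*(-10 + 7*(-3)))) - 1982220 = (1175 + (322 + (-176 + 136)*(-10 - 21))) - 1982220 = (1175 + (322 - 40*(-31))) - 1982220 = (1175 + (322 + 1240)) - 1982220 = (1175 + 1562) - 1982220 = 2737 - 1982220 = -1979483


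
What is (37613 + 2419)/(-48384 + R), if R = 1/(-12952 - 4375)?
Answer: -693634464/838349569 ≈ -0.82738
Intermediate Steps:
R = -1/17327 (R = 1/(-17327) = -1/17327 ≈ -5.7713e-5)
(37613 + 2419)/(-48384 + R) = (37613 + 2419)/(-48384 - 1/17327) = 40032/(-838349569/17327) = 40032*(-17327/838349569) = -693634464/838349569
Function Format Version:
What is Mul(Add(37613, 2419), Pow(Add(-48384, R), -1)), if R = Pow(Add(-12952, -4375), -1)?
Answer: Rational(-693634464, 838349569) ≈ -0.82738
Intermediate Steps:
R = Rational(-1, 17327) (R = Pow(-17327, -1) = Rational(-1, 17327) ≈ -5.7713e-5)
Mul(Add(37613, 2419), Pow(Add(-48384, R), -1)) = Mul(Add(37613, 2419), Pow(Add(-48384, Rational(-1, 17327)), -1)) = Mul(40032, Pow(Rational(-838349569, 17327), -1)) = Mul(40032, Rational(-17327, 838349569)) = Rational(-693634464, 838349569)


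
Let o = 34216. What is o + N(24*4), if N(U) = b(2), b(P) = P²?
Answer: 34220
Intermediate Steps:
N(U) = 4 (N(U) = 2² = 4)
o + N(24*4) = 34216 + 4 = 34220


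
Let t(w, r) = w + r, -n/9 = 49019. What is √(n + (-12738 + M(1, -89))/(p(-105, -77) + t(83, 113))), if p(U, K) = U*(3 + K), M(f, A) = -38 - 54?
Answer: 2*I*√1749722448341/3983 ≈ 664.21*I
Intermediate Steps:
n = -441171 (n = -9*49019 = -441171)
M(f, A) = -92
t(w, r) = r + w
√(n + (-12738 + M(1, -89))/(p(-105, -77) + t(83, 113))) = √(-441171 + (-12738 - 92)/(-105*(3 - 77) + (113 + 83))) = √(-441171 - 12830/(-105*(-74) + 196)) = √(-441171 - 12830/(7770 + 196)) = √(-441171 - 12830/7966) = √(-441171 - 12830*1/7966) = √(-441171 - 6415/3983) = √(-1757190508/3983) = 2*I*√1749722448341/3983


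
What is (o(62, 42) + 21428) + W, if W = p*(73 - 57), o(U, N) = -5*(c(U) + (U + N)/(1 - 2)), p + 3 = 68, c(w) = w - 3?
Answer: 22693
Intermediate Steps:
c(w) = -3 + w
p = 65 (p = -3 + 68 = 65)
o(U, N) = 15 + 5*N (o(U, N) = -5*((-3 + U) + (U + N)/(1 - 2)) = -5*((-3 + U) + (N + U)/(-1)) = -5*((-3 + U) + (N + U)*(-1)) = -5*((-3 + U) + (-N - U)) = -5*(-3 - N) = 15 + 5*N)
W = 1040 (W = 65*(73 - 57) = 65*16 = 1040)
(o(62, 42) + 21428) + W = ((15 + 5*42) + 21428) + 1040 = ((15 + 210) + 21428) + 1040 = (225 + 21428) + 1040 = 21653 + 1040 = 22693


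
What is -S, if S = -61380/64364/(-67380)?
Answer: -1023/72280772 ≈ -1.4153e-5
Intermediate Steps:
S = 1023/72280772 (S = -61380*1/64364*(-1/67380) = -15345/16091*(-1/67380) = 1023/72280772 ≈ 1.4153e-5)
-S = -1*1023/72280772 = -1023/72280772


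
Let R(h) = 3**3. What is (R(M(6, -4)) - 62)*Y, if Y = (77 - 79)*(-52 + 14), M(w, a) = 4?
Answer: -2660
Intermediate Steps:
R(h) = 27
Y = 76 (Y = -2*(-38) = 76)
(R(M(6, -4)) - 62)*Y = (27 - 62)*76 = -35*76 = -2660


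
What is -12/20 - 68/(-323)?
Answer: -37/95 ≈ -0.38947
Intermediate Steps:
-12/20 - 68/(-323) = -12*1/20 - 68*(-1/323) = -⅗ + 4/19 = -37/95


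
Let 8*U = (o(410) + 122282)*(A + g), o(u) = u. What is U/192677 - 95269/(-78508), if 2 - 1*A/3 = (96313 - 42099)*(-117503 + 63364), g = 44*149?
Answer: 10601893395558200713/15126685916 ≈ 7.0087e+8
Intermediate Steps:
g = 6556
A = 8805275244 (A = 6 - 3*(96313 - 42099)*(-117503 + 63364) = 6 - 162642*(-54139) = 6 - 3*(-2935091746) = 6 + 8805275238 = 8805275244)
U = 135042204325700 (U = ((410 + 122282)*(8805275244 + 6556))/8 = (122692*8805281800)/8 = (1/8)*1080337634605600 = 135042204325700)
U/192677 - 95269/(-78508) = 135042204325700/192677 - 95269/(-78508) = 135042204325700*(1/192677) - 95269*(-1/78508) = 135042204325700/192677 + 95269/78508 = 10601893395558200713/15126685916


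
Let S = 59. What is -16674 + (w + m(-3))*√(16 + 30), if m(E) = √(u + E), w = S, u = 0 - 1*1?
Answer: -16674 + √46*(59 + 2*I) ≈ -16274.0 + 13.565*I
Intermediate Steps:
u = -1 (u = 0 - 1 = -1)
w = 59
m(E) = √(-1 + E)
-16674 + (w + m(-3))*√(16 + 30) = -16674 + (59 + √(-1 - 3))*√(16 + 30) = -16674 + (59 + √(-4))*√46 = -16674 + (59 + 2*I)*√46 = -16674 + √46*(59 + 2*I)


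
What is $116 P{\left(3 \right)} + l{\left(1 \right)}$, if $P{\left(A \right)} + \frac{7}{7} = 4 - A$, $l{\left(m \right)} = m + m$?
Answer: $2$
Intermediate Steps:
$l{\left(m \right)} = 2 m$
$P{\left(A \right)} = 3 - A$ ($P{\left(A \right)} = -1 - \left(-4 + A\right) = 3 - A$)
$116 P{\left(3 \right)} + l{\left(1 \right)} = 116 \left(3 - 3\right) + 2 \cdot 1 = 116 \left(3 - 3\right) + 2 = 116 \cdot 0 + 2 = 0 + 2 = 2$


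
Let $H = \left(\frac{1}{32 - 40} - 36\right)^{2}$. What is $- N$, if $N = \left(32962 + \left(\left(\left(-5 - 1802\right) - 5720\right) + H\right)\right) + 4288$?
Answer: $- \frac{1985793}{64} \approx -31028.0$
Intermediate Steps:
$H = \frac{83521}{64}$ ($H = \left(\frac{1}{-8} - 36\right)^{2} = \left(- \frac{1}{8} - 36\right)^{2} = \left(- \frac{289}{8}\right)^{2} = \frac{83521}{64} \approx 1305.0$)
$N = \frac{1985793}{64}$ ($N = \left(32962 + \left(\left(\left(-5 - 1802\right) - 5720\right) + \frac{83521}{64}\right)\right) + 4288 = \left(32962 + \left(\left(-1807 - 5720\right) + \frac{83521}{64}\right)\right) + 4288 = \left(32962 + \left(-7527 + \frac{83521}{64}\right)\right) + 4288 = \left(32962 - \frac{398207}{64}\right) + 4288 = \frac{1711361}{64} + 4288 = \frac{1985793}{64} \approx 31028.0$)
$- N = \left(-1\right) \frac{1985793}{64} = - \frac{1985793}{64}$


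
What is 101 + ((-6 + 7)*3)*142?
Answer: 527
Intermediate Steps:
101 + ((-6 + 7)*3)*142 = 101 + (1*3)*142 = 101 + 3*142 = 101 + 426 = 527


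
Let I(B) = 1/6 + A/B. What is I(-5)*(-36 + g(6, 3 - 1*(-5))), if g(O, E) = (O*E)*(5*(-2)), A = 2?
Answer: 602/5 ≈ 120.40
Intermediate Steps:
g(O, E) = -10*E*O (g(O, E) = (E*O)*(-10) = -10*E*O)
I(B) = 1/6 + 2/B
I(-5)*(-36 + g(6, 3 - 1*(-5))) = ((1/6)*(12 - 5)/(-5))*(-36 - 10*(3 - 1*(-5))*6) = ((1/6)*(-1/5)*7)*(-36 - 10*(3 + 5)*6) = -7*(-36 - 10*8*6)/30 = -7*(-36 - 480)/30 = -7/30*(-516) = 602/5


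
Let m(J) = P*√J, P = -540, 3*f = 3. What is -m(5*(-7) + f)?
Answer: 540*I*√34 ≈ 3148.7*I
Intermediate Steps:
f = 1 (f = (⅓)*3 = 1)
m(J) = -540*√J
-m(5*(-7) + f) = -(-540)*√(5*(-7) + 1) = -(-540)*√(-35 + 1) = -(-540)*√(-34) = -(-540)*I*√34 = 540*I*√34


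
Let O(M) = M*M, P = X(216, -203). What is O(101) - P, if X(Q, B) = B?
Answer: 10404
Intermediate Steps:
P = -203
O(M) = M²
O(101) - P = 101² - 1*(-203) = 10201 + 203 = 10404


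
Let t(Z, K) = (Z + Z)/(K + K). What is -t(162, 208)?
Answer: -81/104 ≈ -0.77885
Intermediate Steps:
t(Z, K) = Z/K (t(Z, K) = (2*Z)/((2*K)) = (2*Z)*(1/(2*K)) = Z/K)
-t(162, 208) = -162/208 = -1*81/104 = -81/104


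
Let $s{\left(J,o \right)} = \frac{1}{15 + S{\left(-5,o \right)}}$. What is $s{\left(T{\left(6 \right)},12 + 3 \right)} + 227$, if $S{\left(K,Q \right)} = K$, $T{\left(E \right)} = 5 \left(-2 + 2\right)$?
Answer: $\frac{2271}{10} \approx 227.1$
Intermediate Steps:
$T{\left(E \right)} = 0$ ($T{\left(E \right)} = 5 \cdot 0 = 0$)
$s{\left(J,o \right)} = \frac{1}{10}$ ($s{\left(J,o \right)} = \frac{1}{15 - 5} = \frac{1}{10}$)
$s{\left(T{\left(6 \right)},12 + 3 \right)} + 227 = \frac{1}{10} + 227 = \frac{2271}{10}$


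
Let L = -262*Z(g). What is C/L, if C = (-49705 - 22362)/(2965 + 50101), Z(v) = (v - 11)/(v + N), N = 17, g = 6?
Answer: -1657541/69516460 ≈ -0.023844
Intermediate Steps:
Z(v) = (-11 + v)/(17 + v) (Z(v) = (v - 11)/(v + 17) = (-11 + v)/(17 + v))
L = 1310/23 (L = -262*(-11 + 6)/(17 + 6) = -262*(-5)/23 = -262*(-5/23) = 1310/23 ≈ 56.957)
C = -72067/53066 ≈ -1.3581
C/L = -72067/(53066*1310/23) = -72067/53066*23/1310 = -1657541/69516460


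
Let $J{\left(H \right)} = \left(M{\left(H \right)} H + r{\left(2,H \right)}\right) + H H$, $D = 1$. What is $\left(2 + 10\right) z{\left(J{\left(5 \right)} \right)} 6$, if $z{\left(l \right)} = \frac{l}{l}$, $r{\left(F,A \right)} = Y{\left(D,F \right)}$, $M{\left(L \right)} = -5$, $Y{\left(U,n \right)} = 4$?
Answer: $72$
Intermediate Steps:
$r{\left(F,A \right)} = 4$
$J{\left(H \right)} = 4 + H^{2} - 5 H$ ($J{\left(H \right)} = \left(- 5 H + 4\right) + H H = \left(4 - 5 H\right) + H^{2} = 4 + H^{2} - 5 H$)
$z{\left(l \right)} = 1$
$\left(2 + 10\right) z{\left(J{\left(5 \right)} \right)} 6 = \left(2 + 10\right) 1 \cdot 6 = 12 \cdot 1 \cdot 6 = 12 \cdot 6 = 72$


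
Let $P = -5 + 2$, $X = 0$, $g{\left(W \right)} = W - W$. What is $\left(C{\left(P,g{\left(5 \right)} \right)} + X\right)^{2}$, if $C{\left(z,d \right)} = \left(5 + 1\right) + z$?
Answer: $9$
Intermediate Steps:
$g{\left(W \right)} = 0$
$P = -3$
$C{\left(z,d \right)} = 6 + z$
$\left(C{\left(P,g{\left(5 \right)} \right)} + X\right)^{2} = \left(\left(6 - 3\right) + 0\right)^{2} = \left(3 + 0\right)^{2} = 3^{2} = 9$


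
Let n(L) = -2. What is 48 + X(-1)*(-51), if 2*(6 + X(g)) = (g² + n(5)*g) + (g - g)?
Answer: 555/2 ≈ 277.50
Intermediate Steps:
X(g) = -6 + g²/2 - g (X(g) = -6 + ((g² - 2*g) + (g - g))/2 = -6 + ((g² - 2*g) + 0)/2 = -6 + (g² - 2*g)/2 = -6 + (g²/2 - g) = -6 + g²/2 - g)
48 + X(-1)*(-51) = 48 + (-6 + (½)*(-1)² - 1*(-1))*(-51) = 48 + (-6 + (½)*1 + 1)*(-51) = 48 + (-6 + ½ + 1)*(-51) = 48 - 9/2*(-51) = 48 + 459/2 = 555/2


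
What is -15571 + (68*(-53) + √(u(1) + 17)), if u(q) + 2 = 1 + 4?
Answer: -19175 + 2*√5 ≈ -19171.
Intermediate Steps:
u(q) = 3 (u(q) = -2 + (1 + 4) = -2 + 5 = 3)
-15571 + (68*(-53) + √(u(1) + 17)) = -15571 + (68*(-53) + √(3 + 17)) = -15571 + (-3604 + √20) = -15571 + (-3604 + 2*√5) = -19175 + 2*√5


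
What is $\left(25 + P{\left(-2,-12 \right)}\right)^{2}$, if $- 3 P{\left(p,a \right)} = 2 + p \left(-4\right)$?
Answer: $\frac{4225}{9} \approx 469.44$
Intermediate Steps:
$P{\left(p,a \right)} = - \frac{2}{3} + \frac{4 p}{3}$ ($P{\left(p,a \right)} = - \frac{2 + p \left(-4\right)}{3} = - \frac{2 - 4 p}{3} = - \frac{2}{3} + \frac{4 p}{3}$)
$\left(25 + P{\left(-2,-12 \right)}\right)^{2} = \left(25 + \left(- \frac{2}{3} + \frac{4}{3} \left(-2\right)\right)\right)^{2} = \left(25 - \frac{10}{3}\right)^{2} = \left(\frac{65}{3}\right)^{2} = \frac{4225}{9}$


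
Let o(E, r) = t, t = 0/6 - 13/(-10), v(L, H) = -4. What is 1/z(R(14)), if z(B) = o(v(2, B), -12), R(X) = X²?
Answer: 10/13 ≈ 0.76923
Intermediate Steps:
t = 13/10 (t = 0*(⅙) - 13*(-⅒) = 0 + 13/10 = 13/10 ≈ 1.3000)
o(E, r) = 13/10
z(B) = 13/10
1/z(R(14)) = 1/(13/10) = 10/13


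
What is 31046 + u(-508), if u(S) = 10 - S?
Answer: 31564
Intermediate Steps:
31046 + u(-508) = 31046 + (10 - 1*(-508)) = 31046 + (10 + 508) = 31046 + 518 = 31564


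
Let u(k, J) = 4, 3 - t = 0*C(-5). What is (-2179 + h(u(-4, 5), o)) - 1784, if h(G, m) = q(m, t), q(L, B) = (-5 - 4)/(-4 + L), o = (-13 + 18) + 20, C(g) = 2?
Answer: -27744/7 ≈ -3963.4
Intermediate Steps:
t = 3 (t = 3 - 0*2 = 3 - 1*0 = 3 + 0 = 3)
o = 25 (o = 5 + 20 = 25)
q(L, B) = -9/(-4 + L)
h(G, m) = -9/(-4 + m)
(-2179 + h(u(-4, 5), o)) - 1784 = (-2179 - 9/(-4 + 25)) - 1784 = (-2179 - 9/21) - 1784 = (-2179 - 9*1/21) - 1784 = (-2179 - 3/7) - 1784 = -15256/7 - 1784 = -27744/7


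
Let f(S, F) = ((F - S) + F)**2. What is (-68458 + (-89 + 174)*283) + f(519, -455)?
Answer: 1997638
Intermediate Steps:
f(S, F) = (-S + 2*F)**2
(-68458 + (-89 + 174)*283) + f(519, -455) = (-68458 + (-89 + 174)*283) + (-1*519 + 2*(-455))**2 = (-68458 + 85*283) + (-519 - 910)**2 = (-68458 + 24055) + (-1429)**2 = -44403 + 2042041 = 1997638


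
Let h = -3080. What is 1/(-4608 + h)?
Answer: -1/7688 ≈ -0.00013007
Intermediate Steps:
1/(-4608 + h) = 1/(-4608 - 3080) = 1/(-7688) = -1/7688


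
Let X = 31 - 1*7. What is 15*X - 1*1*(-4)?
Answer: 364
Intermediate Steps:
X = 24 (X = 31 - 7 = 24)
15*X - 1*1*(-4) = 15*24 - 1*1*(-4) = 360 - 1*(-4) = 360 + 4 = 364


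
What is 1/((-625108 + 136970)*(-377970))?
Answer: 1/184501519860 ≈ 5.4200e-12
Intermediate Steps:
1/((-625108 + 136970)*(-377970)) = -1/377970/(-488138) = -1/488138*(-1/377970) = 1/184501519860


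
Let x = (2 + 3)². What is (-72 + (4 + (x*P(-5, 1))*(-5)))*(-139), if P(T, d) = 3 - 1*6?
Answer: -42673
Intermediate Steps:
P(T, d) = -3 (P(T, d) = 3 - 6 = -3)
x = 25 (x = 5² = 25)
(-72 + (4 + (x*P(-5, 1))*(-5)))*(-139) = (-72 + (4 + (25*(-3))*(-5)))*(-139) = (-72 + (4 - 75*(-5)))*(-139) = (-72 + (4 + 375))*(-139) = (-72 + 379)*(-139) = 307*(-139) = -42673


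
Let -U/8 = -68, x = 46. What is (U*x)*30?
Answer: 750720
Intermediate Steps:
U = 544 (U = -8*(-68) = 544)
(U*x)*30 = (544*46)*30 = 25024*30 = 750720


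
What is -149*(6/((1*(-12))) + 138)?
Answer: -40975/2 ≈ -20488.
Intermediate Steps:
-149*(6/((1*(-12))) + 138) = -149*(6/(-12) + 138) = -149*(6*(-1/12) + 138) = -149*(-½ + 138) = -149*275/2 = -40975/2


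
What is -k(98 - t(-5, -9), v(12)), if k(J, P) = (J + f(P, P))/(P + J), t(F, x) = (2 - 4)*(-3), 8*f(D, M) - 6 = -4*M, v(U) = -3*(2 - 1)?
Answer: -377/356 ≈ -1.0590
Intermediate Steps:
v(U) = -3 (v(U) = -3*1 = -3)
f(D, M) = ¾ - M/2 (f(D, M) = ¾ + (-4*M)/8 = ¾ - M/2)
t(F, x) = 6 (t(F, x) = -2*(-3) = 6)
k(J, P) = (¾ + J - P/2)/(J + P) (k(J, P) = (J + (¾ - P/2))/(P + J) = (¾ + J - P/2)/(J + P))
-k(98 - t(-5, -9), v(12)) = -(¾ + (98 - 1*6) - ½*(-3))/((98 - 1*6) - 3) = -(¾ + (98 - 6) + 3/2)/((98 - 6) - 3) = -(¾ + 92 + 3/2)/(92 - 3) = -377/(89*4) = -1*377/356 = -377/356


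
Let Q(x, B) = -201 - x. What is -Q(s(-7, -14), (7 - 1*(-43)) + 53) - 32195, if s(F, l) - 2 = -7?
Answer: -31999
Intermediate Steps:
s(F, l) = -5 (s(F, l) = 2 - 7 = -5)
-Q(s(-7, -14), (7 - 1*(-43)) + 53) - 32195 = -(-201 - 1*(-5)) - 32195 = -(-201 + 5) - 32195 = -1*(-196) - 32195 = 196 - 32195 = -31999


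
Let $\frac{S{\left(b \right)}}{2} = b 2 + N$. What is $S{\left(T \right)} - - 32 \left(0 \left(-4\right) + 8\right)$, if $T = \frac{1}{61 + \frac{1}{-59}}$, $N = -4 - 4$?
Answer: $\frac{431878}{1799} \approx 240.07$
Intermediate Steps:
$N = -8$
$T = \frac{59}{3598}$ ($T = \frac{1}{61 - \frac{1}{59}} = \frac{1}{\frac{3598}{59}} = \frac{59}{3598} \approx 0.016398$)
$S{\left(b \right)} = -16 + 4 b$ ($S{\left(b \right)} = 2 \left(b 2 - 8\right) = 2 \left(2 b - 8\right) = 2 \left(-8 + 2 b\right) = -16 + 4 b$)
$S{\left(T \right)} - - 32 \left(0 \left(-4\right) + 8\right) = \left(-16 + 4 \cdot \frac{59}{3598}\right) - - 32 \left(0 \left(-4\right) + 8\right) = \left(-16 + \frac{118}{1799}\right) - - 32 \left(0 + 8\right) = - \frac{28666}{1799} - \left(-32\right) 8 = - \frac{28666}{1799} - -256 = - \frac{28666}{1799} + 256 = \frac{431878}{1799}$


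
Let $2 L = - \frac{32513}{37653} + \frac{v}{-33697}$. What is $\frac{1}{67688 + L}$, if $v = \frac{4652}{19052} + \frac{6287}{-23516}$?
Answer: $\frac{25838789610252696}{1748964835375665298019} \approx 1.4774 \cdot 10^{-5}$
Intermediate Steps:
$v = - \frac{2595873}{112006708}$ ($v = 4652 \cdot \frac{1}{19052} + 6287 \left(- \frac{1}{23516}\right) = \frac{1163}{4763} - \frac{6287}{23516} = - \frac{2595873}{112006708} \approx -0.023176$)
$L = - \frac{11155763119188829}{25838789610252696}$ ($L = \frac{- \frac{32513}{37653} - \frac{2595873}{112006708 \left(-33697\right)}}{2} = \frac{\left(-32513\right) \frac{1}{37653} - - \frac{2595873}{3774290039476}}{2} = \frac{- \frac{32513}{37653} + \frac{2595873}{3774290039476}}{2} = \frac{1}{2} \left(- \frac{11155763119188829}{12919394805126348}\right) = - \frac{11155763119188829}{25838789610252696} \approx -0.43174$)
$\frac{1}{67688 + L} = \frac{1}{67688 - \frac{11155763119188829}{25838789610252696}} = \frac{1}{\frac{1748964835375665298019}{25838789610252696}} = \frac{25838789610252696}{1748964835375665298019}$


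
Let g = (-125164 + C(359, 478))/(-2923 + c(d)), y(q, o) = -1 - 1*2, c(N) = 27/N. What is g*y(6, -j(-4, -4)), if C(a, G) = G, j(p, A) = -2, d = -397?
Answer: -74250513/580229 ≈ -127.97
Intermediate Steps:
y(q, o) = -3 (y(q, o) = -1 - 2 = -3)
g = 24750171/580229 (g = (-125164 + 478)/(-2923 + 27/(-397)) = -124686/(-2923 + 27*(-1/397)) = -124686/(-2923 - 27/397) = -124686/(-1160458/397) = -124686*(-397/1160458) = 24750171/580229 ≈ 42.656)
g*y(6, -j(-4, -4)) = (24750171/580229)*(-3) = -74250513/580229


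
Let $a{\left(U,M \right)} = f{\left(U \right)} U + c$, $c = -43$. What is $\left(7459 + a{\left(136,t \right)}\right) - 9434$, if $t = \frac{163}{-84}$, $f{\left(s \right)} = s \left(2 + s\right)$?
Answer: $2550430$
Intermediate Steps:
$t = - \frac{163}{84}$ ($t = 163 \left(- \frac{1}{84}\right) = - \frac{163}{84} \approx -1.9405$)
$a{\left(U,M \right)} = -43 + U^{2} \left(2 + U\right)$ ($a{\left(U,M \right)} = U \left(2 + U\right) U - 43 = U^{2} \left(2 + U\right) - 43 = -43 + U^{2} \left(2 + U\right)$)
$\left(7459 + a{\left(136,t \right)}\right) - 9434 = \left(7459 - \left(43 - 136^{2} \left(2 + 136\right)\right)\right) - 9434 = \left(7459 + \left(-43 + 18496 \cdot 138\right)\right) - 9434 = \left(7459 + \left(-43 + 2552448\right)\right) - 9434 = \left(7459 + 2552405\right) - 9434 = 2559864 - 9434 = 2550430$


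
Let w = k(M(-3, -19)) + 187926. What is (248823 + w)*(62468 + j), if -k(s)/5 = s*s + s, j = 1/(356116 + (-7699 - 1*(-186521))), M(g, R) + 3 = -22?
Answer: 14494376488236765/534938 ≈ 2.7095e+10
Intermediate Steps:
M(g, R) = -25 (M(g, R) = -3 - 22 = -25)
j = 1/534938 (j = 1/(356116 + (-7699 + 186521)) = 1/(356116 + 178822) = 1/534938 ≈ 1.8694e-6)
k(s) = -5*s - 5*s**2 (k(s) = -5*(s*s + s) = -5*(s**2 + s) = -5*(s + s**2) = -5*s - 5*s**2)
w = 184926 (w = -5*(-25)*(1 - 25) + 187926 = -5*(-25)*(-24) + 187926 = -3000 + 187926 = 184926)
(248823 + w)*(62468 + j) = (248823 + 184926)*(62468 + 1/534938) = 433749*(33416506985/534938) = 14494376488236765/534938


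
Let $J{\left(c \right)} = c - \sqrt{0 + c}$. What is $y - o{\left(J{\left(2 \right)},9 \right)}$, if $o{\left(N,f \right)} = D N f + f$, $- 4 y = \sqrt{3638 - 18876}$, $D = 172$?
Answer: $-3105 + 1548 \sqrt{2} - \frac{i \sqrt{15238}}{4} \approx -915.8 - 30.861 i$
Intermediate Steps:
$J{\left(c \right)} = c - \sqrt{c}$
$y = - \frac{i \sqrt{15238}}{4}$ ($y = - \frac{\sqrt{3638 - 18876}}{4} = - \frac{\sqrt{-15238}}{4} = - \frac{i \sqrt{15238}}{4} \approx - 30.861 i$)
$o{\left(N,f \right)} = f + 172 N f$ ($o{\left(N,f \right)} = 172 N f + f = f + 172 N f$)
$y - o{\left(J{\left(2 \right)},9 \right)} = - \frac{i \sqrt{15238}}{4} - 9 \left(1 + 172 \left(2 - \sqrt{2}\right)\right) = - \frac{i \sqrt{15238}}{4} - 9 \left(1 + \left(344 - 172 \sqrt{2}\right)\right) = - \frac{i \sqrt{15238}}{4} - 9 \left(345 - 172 \sqrt{2}\right) = - \frac{i \sqrt{15238}}{4} - \left(3105 - 1548 \sqrt{2}\right) = -3105 + 1548 \sqrt{2} - \frac{i \sqrt{15238}}{4}$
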